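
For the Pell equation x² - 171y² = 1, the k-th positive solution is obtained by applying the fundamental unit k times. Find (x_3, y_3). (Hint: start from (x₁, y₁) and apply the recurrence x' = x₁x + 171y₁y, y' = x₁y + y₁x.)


Step 1: Find the fundamental solution (x₁, y₁) of x² - 171y² = 1.
  Expand √171 as a continued fraction. a₀ = ⌊√171⌋ = 13; iterate m_{k+1} = d_k·a_k − m_k, d_{k+1} = (171 − m_{k+1}²)/d_k, a_{k+1} = ⌊(a₀ + m_{k+1})/d_{k+1}⌋ (starting m₀ = 0, d₀ = 1), with convergents p_k = a_k·p_{k-1} + p_{k-2}, q_k = a_k·q_{k-1} + q_{k-2} (p₋₁ = 1, q₋₁ = 0):
  k = 0: a₀ = 13; p₀/q₀ = 13/1; p₀² − 171·q₀² = 169 − 171 = -2.
  k = 1: m = 13, d = 2, a = ⌊(13 + 13)/2⌋ = 13; p/q = (13·13 + 1)/(13·1 + 0) = 170/13; p² − 171·q² = 28900 − 28899 = 1.
  The first convergent with p² − 171·q² = 1 gives the fundamental solution (x₁, y₁) = (170, 13).
Step 2: Apply the recurrence (x_{n+1}, y_{n+1}) = (x₁x_n + 171y₁y_n, x₁y_n + y₁x_n) repeatedly.
  From (x_1, y_1) = (170, 13): x_2 = 170·170 + 171·13·13 = 57799; y_2 = 170·13 + 13·170 = 4420.
  From (x_2, y_2) = (57799, 4420): x_3 = 170·57799 + 171·13·4420 = 19651490; y_3 = 170·4420 + 13·57799 = 1502787.
Step 3: Verify x_3² - 171·y_3² = 386181059220100 - 386181059220099 = 1 (should be 1). ✓

(x_1, y_1) = (170, 13); (x_3, y_3) = (19651490, 1502787).


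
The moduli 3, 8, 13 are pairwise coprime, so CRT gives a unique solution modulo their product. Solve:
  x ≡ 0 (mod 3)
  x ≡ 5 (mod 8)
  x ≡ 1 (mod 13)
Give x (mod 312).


Moduli 3, 8, 13 are pairwise coprime; by CRT there is a unique solution modulo M = 3 · 8 · 13 = 312.
Solve pairwise, accumulating the modulus:
  Start with x ≡ 0 (mod 3).
  Combine with x ≡ 5 (mod 8): since gcd(3, 8) = 1, we get a unique residue mod 24.
    Write x = 0 + 3·t and substitute into x ≡ 5 (mod 8): 3·t ≡ 5 − 0 = 5 (mod 8).
    The inverse of 3 mod 8 is 3 (since 3·3 = 9 = 1·8 + 1), so t ≡ 3·5 = 15 ≡ 7 (mod 8).
    Then x = 0 + 3·7 = 21, valid modulo lcm(3, 8) = 24: x ≡ 21 (mod 24).
  Combine with x ≡ 1 (mod 13): since gcd(24, 13) = 1, we get a unique residue mod 312.
    Write x = 21 + 24·t and substitute into x ≡ 1 (mod 13): 24·t ≡ 1 − 21 = -20 (mod 13).
    Reduce coefficients mod 13: 11·t ≡ 6 (mod 13).
    The inverse of 11 mod 13 is 6 (since 11·6 = 66 = 5·13 + 1), so t ≡ 6·6 = 36 ≡ 10 (mod 13).
    Then x = 21 + 24·10 = 261, valid modulo lcm(24, 13) = 312: x ≡ 261 (mod 312).
Verify: 261 mod 3 = 0 ✓, 261 mod 8 = 5 ✓, 261 mod 13 = 1 ✓.

x ≡ 261 (mod 312).


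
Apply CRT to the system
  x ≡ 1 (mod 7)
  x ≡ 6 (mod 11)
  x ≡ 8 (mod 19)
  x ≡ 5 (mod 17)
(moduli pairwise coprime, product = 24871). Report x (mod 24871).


Product of moduli M = 7 · 11 · 19 · 17 = 24871.
Merge one congruence at a time:
  Start: x ≡ 1 (mod 7).
  Combine with x ≡ 6 (mod 11); new modulus lcm = 77.
    Write x = 1 + 7·t and substitute into x ≡ 6 (mod 11): 7·t ≡ 6 − 1 = 5 (mod 11).
    The inverse of 7 mod 11 is 8 (since 7·8 = 56 = 5·11 + 1), so t ≡ 8·5 = 40 ≡ 7 (mod 11).
    Then x = 1 + 7·7 = 50, valid modulo lcm(7, 11) = 77: x ≡ 50 (mod 77).
  Combine with x ≡ 8 (mod 19); new modulus lcm = 1463.
    Write x = 50 + 77·t and substitute into x ≡ 8 (mod 19): 77·t ≡ 8 − 50 = -42 (mod 19).
    Reduce coefficients mod 19: 1·t ≡ 15 (mod 19).
    So t ≡ 15 (mod 19).
    Then x = 50 + 77·15 = 1205, valid modulo lcm(77, 19) = 1463: x ≡ 1205 (mod 1463).
  Combine with x ≡ 5 (mod 17); new modulus lcm = 24871.
    Write x = 1205 + 1463·t and substitute into x ≡ 5 (mod 17): 1463·t ≡ 5 − 1205 = -1200 (mod 17).
    Reduce coefficients mod 17: 1·t ≡ 7 (mod 17).
    So t ≡ 7 (mod 17).
    Then x = 1205 + 1463·7 = 11446, valid modulo lcm(1463, 17) = 24871: x ≡ 11446 (mod 24871).
Verify against each original: 11446 mod 7 = 1, 11446 mod 11 = 6, 11446 mod 19 = 8, 11446 mod 17 = 5.

x ≡ 11446 (mod 24871).


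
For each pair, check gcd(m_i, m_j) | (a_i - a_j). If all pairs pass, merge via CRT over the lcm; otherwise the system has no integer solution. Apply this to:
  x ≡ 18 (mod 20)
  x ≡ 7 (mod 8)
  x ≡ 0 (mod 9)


Moduli 20, 8, 9 are not pairwise coprime, so CRT works modulo lcm(m_i) when all pairwise compatibility conditions hold.
Pairwise compatibility: gcd(m_i, m_j) must divide a_i - a_j for every pair.
Merge one congruence at a time:
  Start: x ≡ 18 (mod 20).
  Combine with x ≡ 7 (mod 8): gcd(20, 8) = 4, and 7 - 18 = -11 is NOT divisible by 4.
    ⇒ system is inconsistent (no integer solution).

No solution (the system is inconsistent).


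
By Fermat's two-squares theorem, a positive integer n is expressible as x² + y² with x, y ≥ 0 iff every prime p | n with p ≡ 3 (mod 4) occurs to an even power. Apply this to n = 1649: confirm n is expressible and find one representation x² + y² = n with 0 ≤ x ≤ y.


Step 1: Factor n = 1649 = 17 · 97.
Step 2: Check the mod-4 condition on each prime factor: 17 ≡ 1 (mod 4), exponent 1; 97 ≡ 1 (mod 4), exponent 1.
All primes ≡ 3 (mod 4) appear to even exponent (or don't appear), so by the two-squares theorem n IS expressible as a sum of two squares.
Step 3: Build a representation. Here n = 17 · 97 is a product of primes ≡ 1 (mod 4). Each prime p ≡ 1 (mod 4) is itself a sum of two squares; find a² by testing p − a² for a perfect square:
  17: 17 − 1² = 16 = 4² ⇒ 17 = 1² + 4².
  97: 97 − 1² = 96, 97 − 2² = 93, 97 − 3² = 88, 97 − 4² = 81 = 9² ⇒ 97 = 4² + 9².
  Combine using the Brahmagupta–Fibonacci identity (a² + b²)(c² + d²) = (ac − bd)² + (ad + bc)² = (ac + bd)² + (ad − bc)²:
  17 · 97 = 1649: from (1² + 4²)(4² + 9²), take (1·4 − 4·9, 1·9 + 4·4) = (4 − 36, 9 + 16) = (-32, 25); dropping signs (only squares matter) gives (32, 25); check 32² + 25² = 1024 + 625 = 1649 ✓.
Step 4: Order so x ≤ y and verify: 25² + 32² = 625 + 1024 = 1649 = n. ✓

n = 1649 = 25² + 32² (one valid representation with x ≤ y).


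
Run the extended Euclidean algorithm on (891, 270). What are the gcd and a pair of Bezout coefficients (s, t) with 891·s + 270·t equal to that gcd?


Euclidean algorithm on (891, 270) — divide until remainder is 0:
  891 = 3 · 270 + 81
  270 = 3 · 81 + 27
  81 = 3 · 27 + 0
gcd(891, 270) = 27.
Track Bezout coefficients alongside the remainders: start with r₀ = 891 = a·1 + b·0 (s = 1, t = 0) and r₁ = 270 = a·0 + b·1 (s = 0, t = 1); each new remainder r_{k+1} = r_{k-1} − q_k·r_k inherits s_{k+1} = s_{k-1} − q_k·s_k, t_{k+1} = t_{k-1} − q_k·t_k, so r_k = a·s_k + b·t_k at every step:
  q = 3: r = 81, s = 1 − 3·0 = 1, t = 0 − 3·1 = -3  (check: 891·1 + 270·(-3) = 81)
  q = 3: r = 27, s = 0 − 3·1 = -3, t = 1 − 3·(-3) = 10  (check: 891·(-3) + 270·10 = 27)
The row with r = 27 (the gcd) gives the Bezout coefficients s = -3, t = 10.
Result: 891 · (-3) + 270 · (10) = 27.

gcd(891, 270) = 27; s = -3, t = 10 (check: 891·(-3) + 270·10 = 27).


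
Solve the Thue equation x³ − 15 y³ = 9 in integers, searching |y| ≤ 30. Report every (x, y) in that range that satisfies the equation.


The equation is x³ - 15y³ = 9. For fixed y, x³ = 15·y³ + 9, so a solution requires the RHS to be a perfect cube.
Strategy: iterate y from -30 to 30, compute RHS = 15·y³ + 9, and check whether it is a (positive or negative) perfect cube.
Check small values of y:
  y = 0: RHS = 9 is not a perfect cube.
  y = 1: RHS = 24 is not a perfect cube.
  y = -1: RHS = -6 is not a perfect cube.
  y = 2: RHS = 129 is not a perfect cube.
  y = -2: RHS = -111 is not a perfect cube.
  y = 3: RHS = 414 is not a perfect cube.
  y = -3: RHS = -396 is not a perfect cube.
Continuing the search up to |y| = 30 finds no solutions either.
No (x, y) in the scanned range satisfies the equation.

No integer solutions with |y| ≤ 30.


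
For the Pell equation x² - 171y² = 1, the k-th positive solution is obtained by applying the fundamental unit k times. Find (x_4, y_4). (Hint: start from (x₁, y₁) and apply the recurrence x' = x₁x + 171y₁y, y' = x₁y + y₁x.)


Step 1: Find the fundamental solution (x₁, y₁) of x² - 171y² = 1.
  Expand √171 as a continued fraction. a₀ = ⌊√171⌋ = 13; iterate m_{k+1} = d_k·a_k − m_k, d_{k+1} = (171 − m_{k+1}²)/d_k, a_{k+1} = ⌊(a₀ + m_{k+1})/d_{k+1}⌋ (starting m₀ = 0, d₀ = 1), with convergents p_k = a_k·p_{k-1} + p_{k-2}, q_k = a_k·q_{k-1} + q_{k-2} (p₋₁ = 1, q₋₁ = 0):
  k = 0: a₀ = 13; p₀/q₀ = 13/1; p₀² − 171·q₀² = 169 − 171 = -2.
  k = 1: m = 13, d = 2, a = ⌊(13 + 13)/2⌋ = 13; p/q = (13·13 + 1)/(13·1 + 0) = 170/13; p² − 171·q² = 28900 − 28899 = 1.
  The first convergent with p² − 171·q² = 1 gives the fundamental solution (x₁, y₁) = (170, 13).
Step 2: Apply the recurrence (x_{n+1}, y_{n+1}) = (x₁x_n + 171y₁y_n, x₁y_n + y₁x_n) repeatedly.
  From (x_1, y_1) = (170, 13): x_2 = 170·170 + 171·13·13 = 57799; y_2 = 170·13 + 13·170 = 4420.
  From (x_2, y_2) = (57799, 4420): x_3 = 170·57799 + 171·13·4420 = 19651490; y_3 = 170·4420 + 13·57799 = 1502787.
  From (x_3, y_3) = (19651490, 1502787): x_4 = 170·19651490 + 171·13·1502787 = 6681448801; y_4 = 170·1502787 + 13·19651490 = 510943160.
Step 3: Verify x_4² - 171·y_4² = 44641758080384337601 - 44641758080384337600 = 1 (should be 1). ✓

(x_1, y_1) = (170, 13); (x_4, y_4) = (6681448801, 510943160).


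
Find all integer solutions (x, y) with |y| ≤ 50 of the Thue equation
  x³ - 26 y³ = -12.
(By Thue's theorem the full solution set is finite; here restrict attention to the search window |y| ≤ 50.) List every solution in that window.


The equation is x³ - 26y³ = -12. For fixed y, x³ = 26·y³ − 12, so a solution requires the RHS to be a perfect cube.
Strategy: iterate y from -50 to 50, compute RHS = 26·y³ − 12, and check whether it is a (positive or negative) perfect cube.
Check small values of y:
  y = 0: RHS = -12 is not a perfect cube.
  y = 1: RHS = 14 is not a perfect cube.
  y = -1: RHS = -38 is not a perfect cube.
  y = 2: RHS = 196 is not a perfect cube.
  y = -2: RHS = -220 is not a perfect cube.
  y = 3: RHS = 690 is not a perfect cube.
  y = -3: RHS = -714 is not a perfect cube.
Continuing the search up to |y| = 50 finds no solutions either.
No (x, y) in the scanned range satisfies the equation.

No integer solutions with |y| ≤ 50.


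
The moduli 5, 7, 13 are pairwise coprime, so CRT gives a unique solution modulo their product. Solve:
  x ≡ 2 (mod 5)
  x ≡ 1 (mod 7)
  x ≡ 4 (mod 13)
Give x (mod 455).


Moduli 5, 7, 13 are pairwise coprime; by CRT there is a unique solution modulo M = 5 · 7 · 13 = 455.
Solve pairwise, accumulating the modulus:
  Start with x ≡ 2 (mod 5).
  Combine with x ≡ 1 (mod 7): since gcd(5, 7) = 1, we get a unique residue mod 35.
    Write x = 2 + 5·t and substitute into x ≡ 1 (mod 7): 5·t ≡ 1 − 2 = -1 (mod 7).
    Reduce coefficients mod 7: 5·t ≡ 6 (mod 7).
    The inverse of 5 mod 7 is 3 (since 5·3 = 15 = 2·7 + 1), so t ≡ 3·6 = 18 ≡ 4 (mod 7).
    Then x = 2 + 5·4 = 22, valid modulo lcm(5, 7) = 35: x ≡ 22 (mod 35).
  Combine with x ≡ 4 (mod 13): since gcd(35, 13) = 1, we get a unique residue mod 455.
    Write x = 22 + 35·t and substitute into x ≡ 4 (mod 13): 35·t ≡ 4 − 22 = -18 (mod 13).
    Reduce coefficients mod 13: 9·t ≡ 8 (mod 13).
    The inverse of 9 mod 13 is 3 (since 9·3 = 27 = 2·13 + 1), so t ≡ 3·8 = 24 ≡ 11 (mod 13).
    Then x = 22 + 35·11 = 407, valid modulo lcm(35, 13) = 455: x ≡ 407 (mod 455).
Verify: 407 mod 5 = 2 ✓, 407 mod 7 = 1 ✓, 407 mod 13 = 4 ✓.

x ≡ 407 (mod 455).


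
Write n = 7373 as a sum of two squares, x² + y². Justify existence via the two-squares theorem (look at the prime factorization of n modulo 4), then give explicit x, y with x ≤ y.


Step 1: Factor n = 7373 = 73 · 101.
Step 2: Check the mod-4 condition on each prime factor: 73 ≡ 1 (mod 4), exponent 1; 101 ≡ 1 (mod 4), exponent 1.
All primes ≡ 3 (mod 4) appear to even exponent (or don't appear), so by the two-squares theorem n IS expressible as a sum of two squares.
Step 3: Build a representation. Here n = 73 · 101 is a product of primes ≡ 1 (mod 4). Each prime p ≡ 1 (mod 4) is itself a sum of two squares; find a² by testing p − a² for a perfect square:
  73: 73 − 1² = 72, 73 − 2² = 69, 73 − 3² = 64 = 8² ⇒ 73 = 3² + 8².
  101: 101 − 1² = 100 = 10² ⇒ 101 = 1² + 10².
  Combine using the Brahmagupta–Fibonacci identity (a² + b²)(c² + d²) = (ac − bd)² + (ad + bc)² = (ac + bd)² + (ad − bc)²:
  73 · 101 = 7373: from (3² + 8²)(1² + 10²), take (3·1 − 8·10, 3·10 + 8·1) = (3 − 80, 30 + 8) = (-77, 38); dropping signs (only squares matter) gives (77, 38); check 77² + 38² = 5929 + 1444 = 7373 ✓.
Step 4: Order so x ≤ y and verify: 38² + 77² = 1444 + 5929 = 7373 = n. ✓

n = 7373 = 38² + 77² (one valid representation with x ≤ y).


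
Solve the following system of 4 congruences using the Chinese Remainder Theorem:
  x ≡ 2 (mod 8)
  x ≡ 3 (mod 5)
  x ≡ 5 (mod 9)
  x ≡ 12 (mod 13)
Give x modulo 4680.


Product of moduli M = 8 · 5 · 9 · 13 = 4680.
Merge one congruence at a time:
  Start: x ≡ 2 (mod 8).
  Combine with x ≡ 3 (mod 5); new modulus lcm = 40.
    Write x = 2 + 8·t and substitute into x ≡ 3 (mod 5): 8·t ≡ 3 − 2 = 1 (mod 5).
    Reduce coefficients mod 5: 3·t ≡ 1 (mod 5).
    The inverse of 3 mod 5 is 2 (since 3·2 = 6 = 1·5 + 1), so t ≡ 2·1 = 2 ≡ 2 (mod 5).
    Then x = 2 + 8·2 = 18, valid modulo lcm(8, 5) = 40: x ≡ 18 (mod 40).
  Combine with x ≡ 5 (mod 9); new modulus lcm = 360.
    Write x = 18 + 40·t and substitute into x ≡ 5 (mod 9): 40·t ≡ 5 − 18 = -13 (mod 9).
    Reduce coefficients mod 9: 4·t ≡ 5 (mod 9).
    The inverse of 4 mod 9 is 7 (since 4·7 = 28 = 3·9 + 1), so t ≡ 7·5 = 35 ≡ 8 (mod 9).
    Then x = 18 + 40·8 = 338, valid modulo lcm(40, 9) = 360: x ≡ 338 (mod 360).
  Combine with x ≡ 12 (mod 13); new modulus lcm = 4680.
    Write x = 338 + 360·t and substitute into x ≡ 12 (mod 13): 360·t ≡ 12 − 338 = -326 (mod 13).
    Reduce coefficients mod 13: 9·t ≡ 12 (mod 13).
    The inverse of 9 mod 13 is 3 (since 9·3 = 27 = 2·13 + 1), so t ≡ 3·12 = 36 ≡ 10 (mod 13).
    Then x = 338 + 360·10 = 3938, valid modulo lcm(360, 13) = 4680: x ≡ 3938 (mod 4680).
Verify against each original: 3938 mod 8 = 2, 3938 mod 5 = 3, 3938 mod 9 = 5, 3938 mod 13 = 12.

x ≡ 3938 (mod 4680).


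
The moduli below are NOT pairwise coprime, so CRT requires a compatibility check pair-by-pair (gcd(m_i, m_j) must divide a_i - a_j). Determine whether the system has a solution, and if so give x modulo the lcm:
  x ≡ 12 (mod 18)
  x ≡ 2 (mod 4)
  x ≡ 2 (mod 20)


Moduli 18, 4, 20 are not pairwise coprime, so CRT works modulo lcm(m_i) when all pairwise compatibility conditions hold.
Pairwise compatibility: gcd(m_i, m_j) must divide a_i - a_j for every pair.
Merge one congruence at a time:
  Start: x ≡ 12 (mod 18).
  Combine with x ≡ 2 (mod 4): gcd(18, 4) = 2; 2 - 12 = -10, which IS divisible by 2, so compatible.
    Write x = 12 + 18·t and substitute into x ≡ 2 (mod 4): 18·t ≡ 2 − 12 = -10 (mod 4).
    Divide the congruence (and modulus) by g = 2: 9·t ≡ -5 (mod 2).
    Reduce coefficients mod 2: 1·t ≡ 1 (mod 2).
    So t ≡ 1 (mod 2).
    Then x = 12 + 18·1 = 30, valid modulo lcm(18, 4) = 36: x ≡ 30 (mod 36).
  Combine with x ≡ 2 (mod 20): gcd(36, 20) = 4; 2 - 30 = -28, which IS divisible by 4, so compatible.
    Write x = 30 + 36·t and substitute into x ≡ 2 (mod 20): 36·t ≡ 2 − 30 = -28 (mod 20).
    Divide the congruence (and modulus) by g = 4: 9·t ≡ -7 (mod 5).
    Reduce coefficients mod 5: 4·t ≡ 3 (mod 5).
    The inverse of 4 mod 5 is 4 (since 4·4 = 16 = 3·5 + 1), so t ≡ 4·3 = 12 ≡ 2 (mod 5).
    Then x = 30 + 36·2 = 102, valid modulo lcm(36, 20) = 180: x ≡ 102 (mod 180).
Verify: 102 mod 18 = 12, 102 mod 4 = 2, 102 mod 20 = 2.

x ≡ 102 (mod 180).


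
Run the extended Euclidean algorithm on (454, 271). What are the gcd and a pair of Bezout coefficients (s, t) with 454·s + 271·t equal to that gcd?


Euclidean algorithm on (454, 271) — divide until remainder is 0:
  454 = 1 · 271 + 183
  271 = 1 · 183 + 88
  183 = 2 · 88 + 7
  88 = 12 · 7 + 4
  7 = 1 · 4 + 3
  4 = 1 · 3 + 1
  3 = 3 · 1 + 0
gcd(454, 271) = 1.
Track Bezout coefficients alongside the remainders: start with r₀ = 454 = a·1 + b·0 (s = 1, t = 0) and r₁ = 271 = a·0 + b·1 (s = 0, t = 1); each new remainder r_{k+1} = r_{k-1} − q_k·r_k inherits s_{k+1} = s_{k-1} − q_k·s_k, t_{k+1} = t_{k-1} − q_k·t_k, so r_k = a·s_k + b·t_k at every step:
  q = 1: r = 183, s = 1 − 1·0 = 1, t = 0 − 1·1 = -1  (check: 454·1 + 271·(-1) = 183)
  q = 1: r = 88, s = 0 − 1·1 = -1, t = 1 − 1·(-1) = 2  (check: 454·(-1) + 271·2 = 88)
  q = 2: r = 7, s = 1 − 2·(-1) = 3, t = -1 − 2·2 = -5  (check: 454·3 + 271·(-5) = 7)
  q = 12: r = 4, s = -1 − 12·3 = -37, t = 2 − 12·(-5) = 62  (check: 454·(-37) + 271·62 = 4)
  q = 1: r = 3, s = 3 − 1·(-37) = 40, t = -5 − 1·62 = -67  (check: 454·40 + 271·(-67) = 3)
  q = 1: r = 1, s = -37 − 1·40 = -77, t = 62 − 1·(-67) = 129  (check: 454·(-77) + 271·129 = 1)
The row with r = 1 (the gcd) gives the Bezout coefficients s = -77, t = 129.
Result: 454 · (-77) + 271 · (129) = 1.

gcd(454, 271) = 1; s = -77, t = 129 (check: 454·(-77) + 271·129 = 1).


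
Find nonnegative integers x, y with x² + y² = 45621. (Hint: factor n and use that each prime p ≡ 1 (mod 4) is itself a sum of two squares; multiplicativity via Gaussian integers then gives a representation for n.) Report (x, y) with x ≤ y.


Step 1: Factor n = 45621 = 3^2 · 37 · 137.
Step 2: Check the mod-4 condition on each prime factor: 3 ≡ 3 (mod 4), exponent 2 (must be even); 37 ≡ 1 (mod 4), exponent 1; 137 ≡ 1 (mod 4), exponent 1.
All primes ≡ 3 (mod 4) appear to even exponent (or don't appear), so by the two-squares theorem n IS expressible as a sum of two squares.
Step 3: Build a representation. Group n = k² · m with k = 3 and m = 37 · 137 = 5069 (a product of primes ≡ 1 (mod 4)); a representation of m scales to one of n via (k·x)² + (k·y)² = k²(x² + y²). Each prime p ≡ 1 (mod 4) is itself a sum of two squares; find a² by testing p − a² for a perfect square:
  37: 37 − 1² = 36 = 6² ⇒ 37 = 1² + 6².
  137: 137 − 1² = 136, 137 − 2² = 133, 137 − 3² = 128, 137 − 4² = 121 = 11² ⇒ 137 = 4² + 11².
  Combine using the Brahmagupta–Fibonacci identity (a² + b²)(c² + d²) = (ac − bd)² + (ad + bc)² = (ac + bd)² + (ad − bc)²:
  37 · 137 = 5069: from (1² + 6²)(4² + 11²), take (1·4 − 6·11, 1·11 + 6·4) = (4 − 66, 11 + 24) = (-62, 35); dropping signs (only squares matter) gives (62, 35); check 62² + 35² = 3844 + 1225 = 5069 ✓.
  Scale by k = 3: (3·62, 3·35) = (186, 105).
Step 4: Order so x ≤ y and verify: 105² + 186² = 11025 + 34596 = 45621 = n. ✓

n = 45621 = 105² + 186² (one valid representation with x ≤ y).


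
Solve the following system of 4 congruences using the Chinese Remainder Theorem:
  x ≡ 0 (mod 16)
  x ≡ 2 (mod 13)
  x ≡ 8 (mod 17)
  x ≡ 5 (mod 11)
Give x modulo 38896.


Product of moduli M = 16 · 13 · 17 · 11 = 38896.
Merge one congruence at a time:
  Start: x ≡ 0 (mod 16).
  Combine with x ≡ 2 (mod 13); new modulus lcm = 208.
    Write x = 0 + 16·t and substitute into x ≡ 2 (mod 13): 16·t ≡ 2 − 0 = 2 (mod 13).
    Reduce coefficients mod 13: 3·t ≡ 2 (mod 13).
    The inverse of 3 mod 13 is 9 (since 3·9 = 27 = 2·13 + 1), so t ≡ 9·2 = 18 ≡ 5 (mod 13).
    Then x = 0 + 16·5 = 80, valid modulo lcm(16, 13) = 208: x ≡ 80 (mod 208).
  Combine with x ≡ 8 (mod 17); new modulus lcm = 3536.
    Write x = 80 + 208·t and substitute into x ≡ 8 (mod 17): 208·t ≡ 8 − 80 = -72 (mod 17).
    Reduce coefficients mod 17: 4·t ≡ 13 (mod 17).
    The inverse of 4 mod 17 is 13 (since 4·13 = 52 = 3·17 + 1), so t ≡ 13·13 = 169 ≡ 16 (mod 17).
    Then x = 80 + 208·16 = 3408, valid modulo lcm(208, 17) = 3536: x ≡ 3408 (mod 3536).
  Combine with x ≡ 5 (mod 11); new modulus lcm = 38896.
    Write x = 3408 + 3536·t and substitute into x ≡ 5 (mod 11): 3536·t ≡ 5 − 3408 = -3403 (mod 11).
    Reduce coefficients mod 11: 5·t ≡ 7 (mod 11).
    The inverse of 5 mod 11 is 9 (since 5·9 = 45 = 4·11 + 1), so t ≡ 9·7 = 63 ≡ 8 (mod 11).
    Then x = 3408 + 3536·8 = 31696, valid modulo lcm(3536, 11) = 38896: x ≡ 31696 (mod 38896).
Verify against each original: 31696 mod 16 = 0, 31696 mod 13 = 2, 31696 mod 17 = 8, 31696 mod 11 = 5.

x ≡ 31696 (mod 38896).


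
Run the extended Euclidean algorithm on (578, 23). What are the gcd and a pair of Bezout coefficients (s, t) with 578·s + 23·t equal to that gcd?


Euclidean algorithm on (578, 23) — divide until remainder is 0:
  578 = 25 · 23 + 3
  23 = 7 · 3 + 2
  3 = 1 · 2 + 1
  2 = 2 · 1 + 0
gcd(578, 23) = 1.
Track Bezout coefficients alongside the remainders: start with r₀ = 578 = a·1 + b·0 (s = 1, t = 0) and r₁ = 23 = a·0 + b·1 (s = 0, t = 1); each new remainder r_{k+1} = r_{k-1} − q_k·r_k inherits s_{k+1} = s_{k-1} − q_k·s_k, t_{k+1} = t_{k-1} − q_k·t_k, so r_k = a·s_k + b·t_k at every step:
  q = 25: r = 3, s = 1 − 25·0 = 1, t = 0 − 25·1 = -25  (check: 578·1 + 23·(-25) = 3)
  q = 7: r = 2, s = 0 − 7·1 = -7, t = 1 − 7·(-25) = 176  (check: 578·(-7) + 23·176 = 2)
  q = 1: r = 1, s = 1 − 1·(-7) = 8, t = -25 − 1·176 = -201  (check: 578·8 + 23·(-201) = 1)
The row with r = 1 (the gcd) gives the Bezout coefficients s = 8, t = -201.
Result: 578 · (8) + 23 · (-201) = 1.

gcd(578, 23) = 1; s = 8, t = -201 (check: 578·8 + 23·(-201) = 1).


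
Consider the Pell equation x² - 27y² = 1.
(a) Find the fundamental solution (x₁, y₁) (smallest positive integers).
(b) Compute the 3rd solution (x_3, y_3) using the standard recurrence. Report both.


Step 1: Find the fundamental solution (x₁, y₁) of x² - 27y² = 1.
  Expand √27 as a continued fraction. a₀ = ⌊√27⌋ = 5; iterate m_{k+1} = d_k·a_k − m_k, d_{k+1} = (27 − m_{k+1}²)/d_k, a_{k+1} = ⌊(a₀ + m_{k+1})/d_{k+1}⌋ (starting m₀ = 0, d₀ = 1), with convergents p_k = a_k·p_{k-1} + p_{k-2}, q_k = a_k·q_{k-1} + q_{k-2} (p₋₁ = 1, q₋₁ = 0):
  k = 0: a₀ = 5; p₀/q₀ = 5/1; p₀² − 27·q₀² = 25 − 27 = -2.
  k = 1: m = 5, d = 2, a = ⌊(5 + 5)/2⌋ = 5; p/q = (5·5 + 1)/(5·1 + 0) = 26/5; p² − 27·q² = 676 − 675 = 1.
  The first convergent with p² − 27·q² = 1 gives the fundamental solution (x₁, y₁) = (26, 5).
Step 2: Apply the recurrence (x_{n+1}, y_{n+1}) = (x₁x_n + 27y₁y_n, x₁y_n + y₁x_n) repeatedly.
  From (x_1, y_1) = (26, 5): x_2 = 26·26 + 27·5·5 = 1351; y_2 = 26·5 + 5·26 = 260.
  From (x_2, y_2) = (1351, 260): x_3 = 26·1351 + 27·5·260 = 70226; y_3 = 26·260 + 5·1351 = 13515.
Step 3: Verify x_3² - 27·y_3² = 4931691076 - 4931691075 = 1 (should be 1). ✓

(x_1, y_1) = (26, 5); (x_3, y_3) = (70226, 13515).


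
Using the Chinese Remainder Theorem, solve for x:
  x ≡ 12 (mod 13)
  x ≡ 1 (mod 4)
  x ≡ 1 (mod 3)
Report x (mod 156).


Moduli 13, 4, 3 are pairwise coprime; by CRT there is a unique solution modulo M = 13 · 4 · 3 = 156.
Solve pairwise, accumulating the modulus:
  Start with x ≡ 12 (mod 13).
  Combine with x ≡ 1 (mod 4): since gcd(13, 4) = 1, we get a unique residue mod 52.
    Write x = 12 + 13·t and substitute into x ≡ 1 (mod 4): 13·t ≡ 1 − 12 = -11 (mod 4).
    Reduce coefficients mod 4: 1·t ≡ 1 (mod 4).
    So t ≡ 1 (mod 4).
    Then x = 12 + 13·1 = 25, valid modulo lcm(13, 4) = 52: x ≡ 25 (mod 52).
  Combine with x ≡ 1 (mod 3): since gcd(52, 3) = 1, we get a unique residue mod 156.
    Write x = 25 + 52·t and substitute into x ≡ 1 (mod 3): 52·t ≡ 1 − 25 = -24 (mod 3).
    Reduce coefficients mod 3: 1·t ≡ 0 (mod 3).
    So t ≡ 0 (mod 3).
    Then x = 25 + 52·0 = 25, valid modulo lcm(52, 3) = 156: x ≡ 25 (mod 156).
Verify: 25 mod 13 = 12 ✓, 25 mod 4 = 1 ✓, 25 mod 3 = 1 ✓.

x ≡ 25 (mod 156).


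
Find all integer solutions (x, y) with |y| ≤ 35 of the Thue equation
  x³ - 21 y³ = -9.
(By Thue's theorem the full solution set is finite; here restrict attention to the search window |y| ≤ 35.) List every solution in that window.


The equation is x³ - 21y³ = -9. For fixed y, x³ = 21·y³ − 9, so a solution requires the RHS to be a perfect cube.
Strategy: iterate y from -35 to 35, compute RHS = 21·y³ − 9, and check whether it is a (positive or negative) perfect cube.
Check small values of y:
  y = 0: RHS = -9 is not a perfect cube.
  y = 1: RHS = 12 is not a perfect cube.
  y = -1: RHS = -30 is not a perfect cube.
  y = 2: RHS = 159 is not a perfect cube.
  y = -2: RHS = -177 is not a perfect cube.
  y = 3: RHS = 558 is not a perfect cube.
  y = -3: RHS = -576 is not a perfect cube.
Continuing the search up to |y| = 35 finds no solutions either.
No (x, y) in the scanned range satisfies the equation.

No integer solutions with |y| ≤ 35.


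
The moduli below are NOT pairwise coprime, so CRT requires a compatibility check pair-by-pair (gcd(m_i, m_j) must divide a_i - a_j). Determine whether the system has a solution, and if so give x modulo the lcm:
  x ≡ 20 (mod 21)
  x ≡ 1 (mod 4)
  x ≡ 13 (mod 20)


Moduli 21, 4, 20 are not pairwise coprime, so CRT works modulo lcm(m_i) when all pairwise compatibility conditions hold.
Pairwise compatibility: gcd(m_i, m_j) must divide a_i - a_j for every pair.
Merge one congruence at a time:
  Start: x ≡ 20 (mod 21).
  Combine with x ≡ 1 (mod 4): gcd(21, 4) = 1; 1 - 20 = -19, which IS divisible by 1, so compatible.
    Write x = 20 + 21·t and substitute into x ≡ 1 (mod 4): 21·t ≡ 1 − 20 = -19 (mod 4).
    Reduce coefficients mod 4: 1·t ≡ 1 (mod 4).
    So t ≡ 1 (mod 4).
    Then x = 20 + 21·1 = 41, valid modulo lcm(21, 4) = 84: x ≡ 41 (mod 84).
  Combine with x ≡ 13 (mod 20): gcd(84, 20) = 4; 13 - 41 = -28, which IS divisible by 4, so compatible.
    Write x = 41 + 84·t and substitute into x ≡ 13 (mod 20): 84·t ≡ 13 − 41 = -28 (mod 20).
    Divide the congruence (and modulus) by g = 4: 21·t ≡ -7 (mod 5).
    Reduce coefficients mod 5: 1·t ≡ 3 (mod 5).
    So t ≡ 3 (mod 5).
    Then x = 41 + 84·3 = 293, valid modulo lcm(84, 20) = 420: x ≡ 293 (mod 420).
Verify: 293 mod 21 = 20, 293 mod 4 = 1, 293 mod 20 = 13.

x ≡ 293 (mod 420).


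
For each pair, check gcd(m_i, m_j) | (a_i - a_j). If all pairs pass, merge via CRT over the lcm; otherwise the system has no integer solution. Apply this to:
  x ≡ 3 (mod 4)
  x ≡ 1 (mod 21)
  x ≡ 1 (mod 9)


Moduli 4, 21, 9 are not pairwise coprime, so CRT works modulo lcm(m_i) when all pairwise compatibility conditions hold.
Pairwise compatibility: gcd(m_i, m_j) must divide a_i - a_j for every pair.
Merge one congruence at a time:
  Start: x ≡ 3 (mod 4).
  Combine with x ≡ 1 (mod 21): gcd(4, 21) = 1; 1 - 3 = -2, which IS divisible by 1, so compatible.
    Write x = 3 + 4·t and substitute into x ≡ 1 (mod 21): 4·t ≡ 1 − 3 = -2 (mod 21).
    Reduce coefficients mod 21: 4·t ≡ 19 (mod 21).
    The inverse of 4 mod 21 is 16 (since 4·16 = 64 = 3·21 + 1), so t ≡ 16·19 = 304 ≡ 10 (mod 21).
    Then x = 3 + 4·10 = 43, valid modulo lcm(4, 21) = 84: x ≡ 43 (mod 84).
  Combine with x ≡ 1 (mod 9): gcd(84, 9) = 3; 1 - 43 = -42, which IS divisible by 3, so compatible.
    Write x = 43 + 84·t and substitute into x ≡ 1 (mod 9): 84·t ≡ 1 − 43 = -42 (mod 9).
    Divide the congruence (and modulus) by g = 3: 28·t ≡ -14 (mod 3).
    Reduce coefficients mod 3: 1·t ≡ 1 (mod 3).
    So t ≡ 1 (mod 3).
    Then x = 43 + 84·1 = 127, valid modulo lcm(84, 9) = 252: x ≡ 127 (mod 252).
Verify: 127 mod 4 = 3, 127 mod 21 = 1, 127 mod 9 = 1.

x ≡ 127 (mod 252).


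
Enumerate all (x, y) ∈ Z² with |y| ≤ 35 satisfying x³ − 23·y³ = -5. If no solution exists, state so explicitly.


The equation is x³ - 23y³ = -5. For fixed y, x³ = 23·y³ − 5, so a solution requires the RHS to be a perfect cube.
Strategy: iterate y from -35 to 35, compute RHS = 23·y³ − 5, and check whether it is a (positive or negative) perfect cube.
Check small values of y:
  y = 0: RHS = -5 is not a perfect cube.
  y = 1: RHS = 18 is not a perfect cube.
  y = -1: RHS = -28 is not a perfect cube.
  y = 2: RHS = 179 is not a perfect cube.
  y = -2: RHS = -189 is not a perfect cube.
  y = 3: RHS = 616 is not a perfect cube.
  y = -3: RHS = -626 is not a perfect cube.
Continuing the search up to |y| = 35 finds no solutions either.
No (x, y) in the scanned range satisfies the equation.

No integer solutions with |y| ≤ 35.


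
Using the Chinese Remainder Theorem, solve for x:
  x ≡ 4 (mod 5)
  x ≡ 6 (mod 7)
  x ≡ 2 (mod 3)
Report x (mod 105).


Moduli 5, 7, 3 are pairwise coprime; by CRT there is a unique solution modulo M = 5 · 7 · 3 = 105.
Solve pairwise, accumulating the modulus:
  Start with x ≡ 4 (mod 5).
  Combine with x ≡ 6 (mod 7): since gcd(5, 7) = 1, we get a unique residue mod 35.
    Write x = 4 + 5·t and substitute into x ≡ 6 (mod 7): 5·t ≡ 6 − 4 = 2 (mod 7).
    The inverse of 5 mod 7 is 3 (since 5·3 = 15 = 2·7 + 1), so t ≡ 3·2 = 6 ≡ 6 (mod 7).
    Then x = 4 + 5·6 = 34, valid modulo lcm(5, 7) = 35: x ≡ 34 (mod 35).
  Combine with x ≡ 2 (mod 3): since gcd(35, 3) = 1, we get a unique residue mod 105.
    Write x = 34 + 35·t and substitute into x ≡ 2 (mod 3): 35·t ≡ 2 − 34 = -32 (mod 3).
    Reduce coefficients mod 3: 2·t ≡ 1 (mod 3).
    The inverse of 2 mod 3 is 2 (since 2·2 = 4 = 1·3 + 1), so t ≡ 2·1 = 2 ≡ 2 (mod 3).
    Then x = 34 + 35·2 = 104, valid modulo lcm(35, 3) = 105: x ≡ 104 (mod 105).
Verify: 104 mod 5 = 4 ✓, 104 mod 7 = 6 ✓, 104 mod 3 = 2 ✓.

x ≡ 104 (mod 105).


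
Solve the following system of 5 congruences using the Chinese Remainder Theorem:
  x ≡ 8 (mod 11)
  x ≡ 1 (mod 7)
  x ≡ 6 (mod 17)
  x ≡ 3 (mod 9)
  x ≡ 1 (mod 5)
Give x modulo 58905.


Product of moduli M = 11 · 7 · 17 · 9 · 5 = 58905.
Merge one congruence at a time:
  Start: x ≡ 8 (mod 11).
  Combine with x ≡ 1 (mod 7); new modulus lcm = 77.
    Write x = 8 + 11·t and substitute into x ≡ 1 (mod 7): 11·t ≡ 1 − 8 = -7 (mod 7).
    Reduce coefficients mod 7: 4·t ≡ 0 (mod 7).
    The inverse of 4 mod 7 is 2 (since 4·2 = 8 = 1·7 + 1), so t ≡ 2·0 = 0 ≡ 0 (mod 7).
    Then x = 8 + 11·0 = 8, valid modulo lcm(11, 7) = 77: x ≡ 8 (mod 77).
  Combine with x ≡ 6 (mod 17); new modulus lcm = 1309.
    Write x = 8 + 77·t and substitute into x ≡ 6 (mod 17): 77·t ≡ 6 − 8 = -2 (mod 17).
    Reduce coefficients mod 17: 9·t ≡ 15 (mod 17).
    The inverse of 9 mod 17 is 2 (since 9·2 = 18 = 1·17 + 1), so t ≡ 2·15 = 30 ≡ 13 (mod 17).
    Then x = 8 + 77·13 = 1009, valid modulo lcm(77, 17) = 1309: x ≡ 1009 (mod 1309).
  Combine with x ≡ 3 (mod 9); new modulus lcm = 11781.
    Write x = 1009 + 1309·t and substitute into x ≡ 3 (mod 9): 1309·t ≡ 3 − 1009 = -1006 (mod 9).
    Reduce coefficients mod 9: 4·t ≡ 2 (mod 9).
    The inverse of 4 mod 9 is 7 (since 4·7 = 28 = 3·9 + 1), so t ≡ 7·2 = 14 ≡ 5 (mod 9).
    Then x = 1009 + 1309·5 = 7554, valid modulo lcm(1309, 9) = 11781: x ≡ 7554 (mod 11781).
  Combine with x ≡ 1 (mod 5); new modulus lcm = 58905.
    Write x = 7554 + 11781·t and substitute into x ≡ 1 (mod 5): 11781·t ≡ 1 − 7554 = -7553 (mod 5).
    Reduce coefficients mod 5: 1·t ≡ 2 (mod 5).
    So t ≡ 2 (mod 5).
    Then x = 7554 + 11781·2 = 31116, valid modulo lcm(11781, 5) = 58905: x ≡ 31116 (mod 58905).
Verify against each original: 31116 mod 11 = 8, 31116 mod 7 = 1, 31116 mod 17 = 6, 31116 mod 9 = 3, 31116 mod 5 = 1.

x ≡ 31116 (mod 58905).


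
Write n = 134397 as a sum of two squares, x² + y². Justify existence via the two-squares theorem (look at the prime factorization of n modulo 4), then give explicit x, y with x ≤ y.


Step 1: Factor n = 134397 = 3^2 · 109 · 137.
Step 2: Check the mod-4 condition on each prime factor: 3 ≡ 3 (mod 4), exponent 2 (must be even); 109 ≡ 1 (mod 4), exponent 1; 137 ≡ 1 (mod 4), exponent 1.
All primes ≡ 3 (mod 4) appear to even exponent (or don't appear), so by the two-squares theorem n IS expressible as a sum of two squares.
Step 3: Build a representation. Group n = k² · m with k = 3 and m = 109 · 137 = 14933 (a product of primes ≡ 1 (mod 4)); a representation of m scales to one of n via (k·x)² + (k·y)² = k²(x² + y²). Each prime p ≡ 1 (mod 4) is itself a sum of two squares; find a² by testing p − a² for a perfect square:
  109: 109 − 1² = 108, 109 − 2² = 105, 109 − 3² = 100 = 10² ⇒ 109 = 3² + 10².
  137: 137 − 1² = 136, 137 − 2² = 133, 137 − 3² = 128, 137 − 4² = 121 = 11² ⇒ 137 = 4² + 11².
  Combine using the Brahmagupta–Fibonacci identity (a² + b²)(c² + d²) = (ac − bd)² + (ad + bc)² = (ac + bd)² + (ad − bc)²:
  109 · 137 = 14933: from (3² + 10²)(4² + 11²), take (3·4 − 10·11, 3·11 + 10·4) = (12 − 110, 33 + 40) = (-98, 73); dropping signs (only squares matter) gives (98, 73); check 98² + 73² = 9604 + 5329 = 14933 ✓.
  Scale by k = 3: (3·98, 3·73) = (294, 219).
Step 4: Order so x ≤ y and verify: 219² + 294² = 47961 + 86436 = 134397 = n. ✓

n = 134397 = 219² + 294² (one valid representation with x ≤ y).


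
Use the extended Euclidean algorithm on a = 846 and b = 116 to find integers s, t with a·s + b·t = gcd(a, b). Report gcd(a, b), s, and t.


Euclidean algorithm on (846, 116) — divide until remainder is 0:
  846 = 7 · 116 + 34
  116 = 3 · 34 + 14
  34 = 2 · 14 + 6
  14 = 2 · 6 + 2
  6 = 3 · 2 + 0
gcd(846, 116) = 2.
Track Bezout coefficients alongside the remainders: start with r₀ = 846 = a·1 + b·0 (s = 1, t = 0) and r₁ = 116 = a·0 + b·1 (s = 0, t = 1); each new remainder r_{k+1} = r_{k-1} − q_k·r_k inherits s_{k+1} = s_{k-1} − q_k·s_k, t_{k+1} = t_{k-1} − q_k·t_k, so r_k = a·s_k + b·t_k at every step:
  q = 7: r = 34, s = 1 − 7·0 = 1, t = 0 − 7·1 = -7  (check: 846·1 + 116·(-7) = 34)
  q = 3: r = 14, s = 0 − 3·1 = -3, t = 1 − 3·(-7) = 22  (check: 846·(-3) + 116·22 = 14)
  q = 2: r = 6, s = 1 − 2·(-3) = 7, t = -7 − 2·22 = -51  (check: 846·7 + 116·(-51) = 6)
  q = 2: r = 2, s = -3 − 2·7 = -17, t = 22 − 2·(-51) = 124  (check: 846·(-17) + 116·124 = 2)
The row with r = 2 (the gcd) gives the Bezout coefficients s = -17, t = 124.
Result: 846 · (-17) + 116 · (124) = 2.

gcd(846, 116) = 2; s = -17, t = 124 (check: 846·(-17) + 116·124 = 2).


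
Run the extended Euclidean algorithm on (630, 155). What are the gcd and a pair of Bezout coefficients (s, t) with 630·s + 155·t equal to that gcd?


Euclidean algorithm on (630, 155) — divide until remainder is 0:
  630 = 4 · 155 + 10
  155 = 15 · 10 + 5
  10 = 2 · 5 + 0
gcd(630, 155) = 5.
Track Bezout coefficients alongside the remainders: start with r₀ = 630 = a·1 + b·0 (s = 1, t = 0) and r₁ = 155 = a·0 + b·1 (s = 0, t = 1); each new remainder r_{k+1} = r_{k-1} − q_k·r_k inherits s_{k+1} = s_{k-1} − q_k·s_k, t_{k+1} = t_{k-1} − q_k·t_k, so r_k = a·s_k + b·t_k at every step:
  q = 4: r = 10, s = 1 − 4·0 = 1, t = 0 − 4·1 = -4  (check: 630·1 + 155·(-4) = 10)
  q = 15: r = 5, s = 0 − 15·1 = -15, t = 1 − 15·(-4) = 61  (check: 630·(-15) + 155·61 = 5)
The row with r = 5 (the gcd) gives the Bezout coefficients s = -15, t = 61.
Result: 630 · (-15) + 155 · (61) = 5.

gcd(630, 155) = 5; s = -15, t = 61 (check: 630·(-15) + 155·61 = 5).


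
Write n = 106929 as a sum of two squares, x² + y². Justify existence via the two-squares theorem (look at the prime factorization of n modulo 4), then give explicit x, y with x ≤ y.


Step 1: Factor n = 106929 = 3^2 · 109^2.
Step 2: Check the mod-4 condition on each prime factor: 3 ≡ 3 (mod 4), exponent 2 (must be even); 109 ≡ 1 (mod 4), exponent 2.
All primes ≡ 3 (mod 4) appear to even exponent (or don't appear), so by the two-squares theorem n IS expressible as a sum of two squares.
Step 3: Build a representation. Group n = k² · m with k = 3 and m = 109 · 109 = 11881 (a product of primes ≡ 1 (mod 4)); a representation of m scales to one of n via (k·x)² + (k·y)² = k²(x² + y²). Each prime p ≡ 1 (mod 4) is itself a sum of two squares; find a² by testing p − a² for a perfect square:
  109: 109 − 1² = 108, 109 − 2² = 105, 109 − 3² = 100 = 10² ⇒ 109 = 3² + 10².
  Combine using the Brahmagupta–Fibonacci identity (a² + b²)(c² + d²) = (ac − bd)² + (ad + bc)² = (ac + bd)² + (ad − bc)²:
  109 · 109 = 11881: from (3² + 10²)(3² + 10²), take (3·3 − 10·10, 3·10 + 10·3) = (9 − 100, 30 + 30) = (-91, 60); dropping signs (only squares matter) gives (91, 60); check 91² + 60² = 8281 + 3600 = 11881 ✓.
  Scale by k = 3: (3·91, 3·60) = (273, 180).
Step 4: Order so x ≤ y and verify: 180² + 273² = 32400 + 74529 = 106929 = n. ✓

n = 106929 = 180² + 273² (one valid representation with x ≤ y).


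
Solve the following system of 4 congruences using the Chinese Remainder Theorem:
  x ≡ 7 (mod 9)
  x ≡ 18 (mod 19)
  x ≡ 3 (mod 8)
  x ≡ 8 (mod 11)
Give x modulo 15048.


Product of moduli M = 9 · 19 · 8 · 11 = 15048.
Merge one congruence at a time:
  Start: x ≡ 7 (mod 9).
  Combine with x ≡ 18 (mod 19); new modulus lcm = 171.
    Write x = 7 + 9·t and substitute into x ≡ 18 (mod 19): 9·t ≡ 18 − 7 = 11 (mod 19).
    The inverse of 9 mod 19 is 17 (since 9·17 = 153 = 8·19 + 1), so t ≡ 17·11 = 187 ≡ 16 (mod 19).
    Then x = 7 + 9·16 = 151, valid modulo lcm(9, 19) = 171: x ≡ 151 (mod 171).
  Combine with x ≡ 3 (mod 8); new modulus lcm = 1368.
    Write x = 151 + 171·t and substitute into x ≡ 3 (mod 8): 171·t ≡ 3 − 151 = -148 (mod 8).
    Reduce coefficients mod 8: 3·t ≡ 4 (mod 8).
    The inverse of 3 mod 8 is 3 (since 3·3 = 9 = 1·8 + 1), so t ≡ 3·4 = 12 ≡ 4 (mod 8).
    Then x = 151 + 171·4 = 835, valid modulo lcm(171, 8) = 1368: x ≡ 835 (mod 1368).
  Combine with x ≡ 8 (mod 11); new modulus lcm = 15048.
    Write x = 835 + 1368·t and substitute into x ≡ 8 (mod 11): 1368·t ≡ 8 − 835 = -827 (mod 11).
    Reduce coefficients mod 11: 4·t ≡ 9 (mod 11).
    The inverse of 4 mod 11 is 3 (since 4·3 = 12 = 1·11 + 1), so t ≡ 3·9 = 27 ≡ 5 (mod 11).
    Then x = 835 + 1368·5 = 7675, valid modulo lcm(1368, 11) = 15048: x ≡ 7675 (mod 15048).
Verify against each original: 7675 mod 9 = 7, 7675 mod 19 = 18, 7675 mod 8 = 3, 7675 mod 11 = 8.

x ≡ 7675 (mod 15048).


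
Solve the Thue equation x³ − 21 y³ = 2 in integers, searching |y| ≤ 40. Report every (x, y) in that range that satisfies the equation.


The equation is x³ - 21y³ = 2. For fixed y, x³ = 21·y³ + 2, so a solution requires the RHS to be a perfect cube.
Strategy: iterate y from -40 to 40, compute RHS = 21·y³ + 2, and check whether it is a (positive or negative) perfect cube.
Check small values of y:
  y = 0: RHS = 2 is not a perfect cube.
  y = 1: RHS = 23 is not a perfect cube.
  y = -1: RHS = -19 is not a perfect cube.
  y = 2: RHS = 170 is not a perfect cube.
  y = -2: RHS = -166 is not a perfect cube.
  y = 3: RHS = 569 is not a perfect cube.
  y = -3: RHS = -565 is not a perfect cube.
Continuing the search up to |y| = 40 finds no solutions either.
No (x, y) in the scanned range satisfies the equation.

No integer solutions with |y| ≤ 40.


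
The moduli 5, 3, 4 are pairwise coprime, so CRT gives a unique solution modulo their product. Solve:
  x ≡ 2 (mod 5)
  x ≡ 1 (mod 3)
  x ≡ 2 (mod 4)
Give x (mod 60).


Moduli 5, 3, 4 are pairwise coprime; by CRT there is a unique solution modulo M = 5 · 3 · 4 = 60.
Solve pairwise, accumulating the modulus:
  Start with x ≡ 2 (mod 5).
  Combine with x ≡ 1 (mod 3): since gcd(5, 3) = 1, we get a unique residue mod 15.
    Write x = 2 + 5·t and substitute into x ≡ 1 (mod 3): 5·t ≡ 1 − 2 = -1 (mod 3).
    Reduce coefficients mod 3: 2·t ≡ 2 (mod 3).
    The inverse of 2 mod 3 is 2 (since 2·2 = 4 = 1·3 + 1), so t ≡ 2·2 = 4 ≡ 1 (mod 3).
    Then x = 2 + 5·1 = 7, valid modulo lcm(5, 3) = 15: x ≡ 7 (mod 15).
  Combine with x ≡ 2 (mod 4): since gcd(15, 4) = 1, we get a unique residue mod 60.
    Write x = 7 + 15·t and substitute into x ≡ 2 (mod 4): 15·t ≡ 2 − 7 = -5 (mod 4).
    Reduce coefficients mod 4: 3·t ≡ 3 (mod 4).
    The inverse of 3 mod 4 is 3 (since 3·3 = 9 = 2·4 + 1), so t ≡ 3·3 = 9 ≡ 1 (mod 4).
    Then x = 7 + 15·1 = 22, valid modulo lcm(15, 4) = 60: x ≡ 22 (mod 60).
Verify: 22 mod 5 = 2 ✓, 22 mod 3 = 1 ✓, 22 mod 4 = 2 ✓.

x ≡ 22 (mod 60).
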